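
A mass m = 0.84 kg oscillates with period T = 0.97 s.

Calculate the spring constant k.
T = 2π√(m/k) → k = m(2π/T)² = 0.84×(2π/0.97)² = 35.24 N/m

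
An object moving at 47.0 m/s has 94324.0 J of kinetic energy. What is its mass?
KE = ½mv² → m = 2KE/v² = 2×94324.0/47.0² = 85.4 kg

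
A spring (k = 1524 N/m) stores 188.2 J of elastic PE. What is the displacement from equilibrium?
PE = ½kx² → x = √(2PE/k) = √(2×188.2/1524) = 0.497 m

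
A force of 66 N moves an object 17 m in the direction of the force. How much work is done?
W = Fd = 66×17 = 1122.0 J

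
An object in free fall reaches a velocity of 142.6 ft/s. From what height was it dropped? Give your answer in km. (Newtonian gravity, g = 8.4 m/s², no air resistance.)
h = v²/(2g) (with unit conversion) = 0.1125 km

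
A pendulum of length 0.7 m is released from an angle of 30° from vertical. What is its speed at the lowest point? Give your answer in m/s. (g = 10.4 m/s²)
h = L(1 − cosθ) = 0.7×(1 − cos30°) = 0.09378 m
v = √(2gh) = √(2×10.4×0.09378) = 1.397 m/s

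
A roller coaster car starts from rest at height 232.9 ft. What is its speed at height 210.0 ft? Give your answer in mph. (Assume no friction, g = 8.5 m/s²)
mgh₁ = ½mv₂² + mgh₂ → v₂ = √(2g(h₁−h₂)) = √(2×8.5×(70.99−64.01)) = 10.89 m/s = 24.37 mph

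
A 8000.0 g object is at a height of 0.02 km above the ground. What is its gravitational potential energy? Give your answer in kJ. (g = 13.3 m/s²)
PE = mgh = 8 kg × 13.3 m/s² × 20 m = 2128 J = 2.128 kJ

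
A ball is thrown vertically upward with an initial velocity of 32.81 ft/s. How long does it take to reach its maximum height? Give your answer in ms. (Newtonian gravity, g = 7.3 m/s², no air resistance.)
t_up = v₀/g (with unit conversion) = 1370.0 ms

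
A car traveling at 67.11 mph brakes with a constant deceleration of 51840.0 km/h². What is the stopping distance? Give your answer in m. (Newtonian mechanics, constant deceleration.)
d = v₀² / (2a) (with unit conversion) = 112.5 m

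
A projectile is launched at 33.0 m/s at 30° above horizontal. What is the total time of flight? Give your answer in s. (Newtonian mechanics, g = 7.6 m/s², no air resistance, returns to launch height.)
T = 2v₀sin(θ)/g = 4.342 s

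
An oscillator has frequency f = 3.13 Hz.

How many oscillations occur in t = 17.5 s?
n = f×t = 3.13×17.5 = 54.77 oscillations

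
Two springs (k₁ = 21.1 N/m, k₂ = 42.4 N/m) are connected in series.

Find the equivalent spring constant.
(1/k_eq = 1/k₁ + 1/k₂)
1/k_eq = 1/21.1 + 1/42.4 = 0.070978; k_eq = 14.09 N/m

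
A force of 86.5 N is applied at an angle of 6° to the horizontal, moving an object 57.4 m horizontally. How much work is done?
W = Fd cosθ = 86.5×57.4×cos(6°) = 4937.9 J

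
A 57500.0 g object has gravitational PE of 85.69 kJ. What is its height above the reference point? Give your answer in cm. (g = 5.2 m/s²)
PE = mgh → h = PE/(mg) = 8.569e+04 J / (57.5 kg × 5.2 m/s²) = 286.6 m = 28660.0 cm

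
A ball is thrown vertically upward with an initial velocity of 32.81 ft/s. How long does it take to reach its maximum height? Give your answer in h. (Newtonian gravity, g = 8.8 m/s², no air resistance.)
t_up = v₀/g (with unit conversion) = 0.0003157 h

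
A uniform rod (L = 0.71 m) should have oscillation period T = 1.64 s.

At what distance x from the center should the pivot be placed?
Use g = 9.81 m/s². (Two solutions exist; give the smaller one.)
T = 2π√((L²/12 + x²)/(gx)). Let c = T²g/(4π²) = 0.6683.
x² − cx + L²/12 = 0 → x = (c − √(c² − L²/3))/2 = 0.07024 m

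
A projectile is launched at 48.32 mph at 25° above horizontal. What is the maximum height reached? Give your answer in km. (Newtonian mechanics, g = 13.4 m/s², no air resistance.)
H = v₀²sin²(θ)/(2g) (with unit conversion) = 0.00311 km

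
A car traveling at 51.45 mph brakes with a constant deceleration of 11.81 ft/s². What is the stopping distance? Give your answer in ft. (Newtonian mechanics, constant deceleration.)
d = v₀² / (2a) (with unit conversion) = 241.1 ft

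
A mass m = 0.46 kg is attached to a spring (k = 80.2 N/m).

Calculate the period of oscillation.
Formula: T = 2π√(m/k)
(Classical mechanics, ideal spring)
T = 2π√(m/k) = 2π√(0.46/80.2) = 0.4759 s; f = 1/T = 2.101 Hz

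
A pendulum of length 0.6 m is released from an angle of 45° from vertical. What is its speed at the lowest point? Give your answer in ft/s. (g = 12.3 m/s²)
h = L(1 − cosθ) = 0.6×(1 − cos45°) = 0.1757 m
v = √(2gh) = √(2×12.3×0.1757) = 2.079 m/s = 6.822 ft/s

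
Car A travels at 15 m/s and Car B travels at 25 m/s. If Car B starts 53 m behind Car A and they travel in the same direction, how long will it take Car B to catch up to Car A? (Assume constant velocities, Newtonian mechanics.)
Relative speed: v_rel = 25 - 15 = 10 m/s
Time to catch: t = d₀/v_rel = 53/10 = 5.3 s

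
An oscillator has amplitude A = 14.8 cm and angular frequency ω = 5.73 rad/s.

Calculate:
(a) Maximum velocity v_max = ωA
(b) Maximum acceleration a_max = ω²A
v_max = ωA = 5.73×0.148 = 0.848 m/s
a_max = ω²A = 5.73²×0.148 = 4.859 m/s²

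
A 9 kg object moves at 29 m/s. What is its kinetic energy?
KE = ½mv² = ½×9×29² = 3784.5 J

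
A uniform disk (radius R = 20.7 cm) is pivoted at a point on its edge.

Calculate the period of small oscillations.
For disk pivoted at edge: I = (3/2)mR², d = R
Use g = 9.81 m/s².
I/m = (3/2)R² = 0.06427 m²; d = R = 0.207 m
T = 2π√((3/2)R²/(gR)) = 2π√(3R/(2g)) = 1.118 s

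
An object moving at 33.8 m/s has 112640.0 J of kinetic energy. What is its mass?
KE = ½mv² → m = 2KE/v² = 2×112640.0/33.8² = 197.2 kg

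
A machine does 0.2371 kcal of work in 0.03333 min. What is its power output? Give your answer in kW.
P = W/t = 992 J / 2 s = 496.1 W = 0.4961 kW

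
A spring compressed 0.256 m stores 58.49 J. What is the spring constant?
PE = ½kx² → k = 2PE/x² = 2×58.49/0.256² = 1785.0 N/m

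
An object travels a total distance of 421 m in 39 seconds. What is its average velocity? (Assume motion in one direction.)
v_avg = Δd / Δt = 421 / 39 = 10.79 m/s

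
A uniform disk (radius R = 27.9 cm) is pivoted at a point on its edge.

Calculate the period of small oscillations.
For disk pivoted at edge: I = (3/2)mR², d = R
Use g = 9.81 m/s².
I/m = (3/2)R² = 0.1168 m²; d = R = 0.279 m
T = 2π√((3/2)R²/(gR)) = 2π√(3R/(2g)) = 1.298 s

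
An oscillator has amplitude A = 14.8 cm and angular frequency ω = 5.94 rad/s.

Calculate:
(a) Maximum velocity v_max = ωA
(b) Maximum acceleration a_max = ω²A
v_max = ωA = 5.94×0.148 = 0.8791 m/s
a_max = ω²A = 5.94²×0.148 = 5.222 m/s²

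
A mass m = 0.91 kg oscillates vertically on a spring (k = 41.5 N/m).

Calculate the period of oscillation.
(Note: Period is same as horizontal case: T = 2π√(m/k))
T = 2π√(m/k) = 2π√(0.91/41.5) = 0.9304 s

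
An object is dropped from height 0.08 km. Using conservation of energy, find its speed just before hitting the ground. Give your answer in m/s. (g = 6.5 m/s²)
mgh = ½mv² → v = √(2gh) = √(2×6.5×80) = 32.25 m/s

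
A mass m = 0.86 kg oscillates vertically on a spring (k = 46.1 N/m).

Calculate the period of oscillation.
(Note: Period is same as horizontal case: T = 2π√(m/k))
T = 2π√(m/k) = 2π√(0.86/46.1) = 0.8582 s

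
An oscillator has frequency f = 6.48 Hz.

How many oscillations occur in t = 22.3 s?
n = f×t = 6.48×22.3 = 144.5 oscillations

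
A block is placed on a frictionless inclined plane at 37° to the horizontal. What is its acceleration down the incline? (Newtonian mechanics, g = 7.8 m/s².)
a = g sin(θ) = 7.8 × sin(37°) = 7.8 × 0.6018 = 4.69 m/s²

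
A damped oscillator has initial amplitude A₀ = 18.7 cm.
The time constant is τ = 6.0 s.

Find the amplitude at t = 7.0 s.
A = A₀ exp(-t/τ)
A = A₀ exp(−t/τ) = 18.7×exp(−7.0/6.0) = 5.823 cm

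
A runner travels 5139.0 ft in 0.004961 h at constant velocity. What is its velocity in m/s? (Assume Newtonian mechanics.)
v = d/t (with unit conversion) = 87.7 m/s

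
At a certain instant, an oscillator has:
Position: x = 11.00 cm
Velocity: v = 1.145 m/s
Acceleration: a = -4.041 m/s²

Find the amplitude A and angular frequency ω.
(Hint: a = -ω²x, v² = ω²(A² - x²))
a = −ω²x → ω = √(|a|/x) = √(4.041/0.11) = 6.061 rad/s
v² = ω²(A² − x²) → A = √(x² + v²/ω²) = √(0.11² + 1.145²/6.061²) = 0.2186 m = 21.86 cm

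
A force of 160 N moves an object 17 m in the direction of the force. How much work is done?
W = Fd = 160×17 = 2720.0 J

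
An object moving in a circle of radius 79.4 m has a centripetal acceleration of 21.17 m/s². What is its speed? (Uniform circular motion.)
v = √(a_c × r) = √(21.17 × 79.4) = 41.0 m/s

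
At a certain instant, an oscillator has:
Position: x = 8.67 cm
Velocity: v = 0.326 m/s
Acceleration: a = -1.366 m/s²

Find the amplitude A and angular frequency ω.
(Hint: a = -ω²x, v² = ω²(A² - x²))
a = −ω²x → ω = √(|a|/x) = √(1.366/0.0867) = 3.969 rad/s
v² = ω²(A² − x²) → A = √(x² + v²/ω²) = √(0.0867² + 0.326²/3.969²) = 0.1194 m = 11.94 cm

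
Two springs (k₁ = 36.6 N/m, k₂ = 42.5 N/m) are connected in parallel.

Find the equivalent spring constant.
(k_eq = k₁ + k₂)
k_eq = k₁ + k₂ = 36.6 + 42.5 = 79.1 N/m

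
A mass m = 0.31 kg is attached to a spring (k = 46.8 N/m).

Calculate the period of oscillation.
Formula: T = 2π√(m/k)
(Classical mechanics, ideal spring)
T = 2π√(m/k) = 2π√(0.31/46.8) = 0.5114 s; f = 1/T = 1.956 Hz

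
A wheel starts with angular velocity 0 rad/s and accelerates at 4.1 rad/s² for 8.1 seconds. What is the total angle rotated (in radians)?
θ = ω₀t + ½αt² = 0×8.1 + ½×4.1×8.1² = 134.5 rad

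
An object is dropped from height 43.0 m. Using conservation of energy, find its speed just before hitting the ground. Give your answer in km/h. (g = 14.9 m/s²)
mgh = ½mv² → v = √(2gh) = √(2×14.9×43) = 35.8 m/s = 128.9 km/h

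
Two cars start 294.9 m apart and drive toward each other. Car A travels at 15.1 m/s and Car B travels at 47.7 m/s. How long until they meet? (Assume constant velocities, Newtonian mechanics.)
Combined speed: v_combined = 15.1 + 47.7 = 62.8 m/s
Time to meet: t = d/62.8 = 294.9/62.8 = 4.7 s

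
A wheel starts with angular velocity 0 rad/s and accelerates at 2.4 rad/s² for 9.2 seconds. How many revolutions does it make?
θ = ω₀t + ½αt² = 0×9.2 + ½×2.4×9.2² = 101.57 rad
Revolutions = θ/(2π) = 101.57/(2π) = 16.17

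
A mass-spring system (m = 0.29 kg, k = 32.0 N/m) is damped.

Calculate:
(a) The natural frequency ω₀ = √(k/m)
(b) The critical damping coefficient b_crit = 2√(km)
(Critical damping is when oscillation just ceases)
ω₀ = √(k/m) = √(32.0/0.29) = 10.5 rad/s
b_crit = 2√(km) = 2√(32.0×0.29) = 6.093 kg/s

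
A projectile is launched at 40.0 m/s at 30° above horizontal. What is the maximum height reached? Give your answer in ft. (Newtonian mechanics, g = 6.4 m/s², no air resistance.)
H = v₀²sin²(θ)/(2g) (with unit conversion) = 102.5 ft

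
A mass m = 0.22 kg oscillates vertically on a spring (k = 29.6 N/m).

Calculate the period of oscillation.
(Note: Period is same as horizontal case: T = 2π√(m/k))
T = 2π√(m/k) = 2π√(0.22/29.6) = 0.5417 s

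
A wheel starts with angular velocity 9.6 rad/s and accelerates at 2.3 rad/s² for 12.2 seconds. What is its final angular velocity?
ω = ω₀ + αt = 9.6 + 2.3 × 12.2 = 37.66 rad/s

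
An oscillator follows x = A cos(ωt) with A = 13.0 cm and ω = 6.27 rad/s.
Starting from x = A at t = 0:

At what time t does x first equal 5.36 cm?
cos(ωt) = x/A = 5.36/13.0 = 0.4123
ωt = arccos(0.4123) = 1.146 rad
t = 1.146/6.27 = 0.1827 s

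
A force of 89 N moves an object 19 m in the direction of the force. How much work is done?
W = Fd = 89×19 = 1691.0 J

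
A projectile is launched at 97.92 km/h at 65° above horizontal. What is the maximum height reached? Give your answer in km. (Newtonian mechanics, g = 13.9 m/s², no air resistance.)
H = v₀²sin²(θ)/(2g) (with unit conversion) = 0.02186 km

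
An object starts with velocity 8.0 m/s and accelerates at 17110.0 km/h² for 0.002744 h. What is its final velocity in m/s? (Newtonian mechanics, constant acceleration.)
v = v₀ + at (with unit conversion) = 21.04 m/s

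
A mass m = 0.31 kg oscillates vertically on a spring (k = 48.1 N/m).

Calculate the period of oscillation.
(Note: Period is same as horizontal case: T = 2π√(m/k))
T = 2π√(m/k) = 2π√(0.31/48.1) = 0.5044 s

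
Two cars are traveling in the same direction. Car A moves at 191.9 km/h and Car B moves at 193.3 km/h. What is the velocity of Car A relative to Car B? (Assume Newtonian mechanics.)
v_rel = v_A - v_B = 191.9 - 193.3 = -1.4 km/h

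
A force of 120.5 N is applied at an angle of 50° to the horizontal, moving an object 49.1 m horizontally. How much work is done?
W = Fd cosθ = 120.5×49.1×cos(50°) = 3803.1 J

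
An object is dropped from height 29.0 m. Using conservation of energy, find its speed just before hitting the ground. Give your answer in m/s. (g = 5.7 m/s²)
mgh = ½mv² → v = √(2gh) = √(2×5.7×29) = 18.18 m/s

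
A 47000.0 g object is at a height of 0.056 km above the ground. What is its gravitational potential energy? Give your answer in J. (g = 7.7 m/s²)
PE = mgh = 47 kg × 7.7 m/s² × 56 m = 2.027e+04 J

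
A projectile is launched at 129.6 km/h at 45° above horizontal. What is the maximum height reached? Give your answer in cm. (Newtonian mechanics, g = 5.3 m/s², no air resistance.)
H = v₀²sin²(θ)/(2g) (with unit conversion) = 6113.0 cm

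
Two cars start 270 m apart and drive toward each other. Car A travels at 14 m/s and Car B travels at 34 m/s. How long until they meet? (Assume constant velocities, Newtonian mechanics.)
Combined speed: v_combined = 14 + 34 = 48 m/s
Time to meet: t = d/48 = 270/48 = 5.62 s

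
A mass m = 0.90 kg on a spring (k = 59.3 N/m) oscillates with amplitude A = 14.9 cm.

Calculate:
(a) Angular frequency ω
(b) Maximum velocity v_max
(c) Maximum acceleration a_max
ω = √(k/m) = √(59.3/0.9) = 8.117 rad/s
v_max = ωA = 8.117×0.149 = 1.209 m/s
a_max = ω²A = 8.117²×0.149 = 9.817 m/s²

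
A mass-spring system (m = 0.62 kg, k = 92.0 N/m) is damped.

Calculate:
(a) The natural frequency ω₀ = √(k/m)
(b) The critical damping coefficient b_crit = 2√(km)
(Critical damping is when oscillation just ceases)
ω₀ = √(k/m) = √(92.0/0.62) = 12.18 rad/s
b_crit = 2√(km) = 2√(92.0×0.62) = 15.1 kg/s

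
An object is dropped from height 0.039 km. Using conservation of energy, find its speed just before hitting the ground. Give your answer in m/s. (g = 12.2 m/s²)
mgh = ½mv² → v = √(2gh) = √(2×12.2×39) = 30.85 m/s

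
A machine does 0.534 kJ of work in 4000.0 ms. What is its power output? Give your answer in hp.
P = W/t = 534 J / 4 s = 133.5 W = 0.179 hp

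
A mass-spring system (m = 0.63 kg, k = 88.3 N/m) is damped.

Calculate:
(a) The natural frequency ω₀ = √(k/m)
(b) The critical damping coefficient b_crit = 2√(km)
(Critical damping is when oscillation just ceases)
ω₀ = √(k/m) = √(88.3/0.63) = 11.84 rad/s
b_crit = 2√(km) = 2√(88.3×0.63) = 14.92 kg/s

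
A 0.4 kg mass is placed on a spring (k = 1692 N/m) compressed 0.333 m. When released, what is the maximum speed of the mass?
½kx² = ½mv² → v = x√(k/m) = 0.333×√(1692/0.4) = 21.66 m/s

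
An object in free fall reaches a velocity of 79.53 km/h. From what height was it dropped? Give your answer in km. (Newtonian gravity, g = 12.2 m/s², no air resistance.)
h = v²/(2g) (with unit conversion) = 0.02 km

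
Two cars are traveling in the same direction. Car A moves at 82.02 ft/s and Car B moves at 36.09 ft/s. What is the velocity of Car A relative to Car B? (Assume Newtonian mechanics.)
v_rel = v_A - v_B = 82.02 - 36.09 = 45.93 ft/s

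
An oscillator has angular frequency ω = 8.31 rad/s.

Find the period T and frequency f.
T = 2π/ω = 2π/8.31 = 0.7561 s; f = ω/2π = 1.323 Hz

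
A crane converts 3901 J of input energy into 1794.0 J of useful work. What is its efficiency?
η = W_out/W_in = 1794.0/3901 = 0.4599 = 45.99%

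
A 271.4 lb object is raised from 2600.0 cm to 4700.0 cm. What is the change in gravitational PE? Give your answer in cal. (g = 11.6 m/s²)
ΔPE = mg(h₂ − h₁) = 123.1 kg × 11.6 m/s² × (47 − 26) m = 2.999e+04 J = 7167.0 cal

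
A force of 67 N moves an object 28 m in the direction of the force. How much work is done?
W = Fd = 67×28 = 1876.0 J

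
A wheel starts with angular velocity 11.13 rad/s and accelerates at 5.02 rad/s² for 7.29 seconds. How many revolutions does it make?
θ = ω₀t + ½αt² = 11.13×7.29 + ½×5.02×7.29² = 214.53 rad
Revolutions = θ/(2π) = 214.53/(2π) = 34.14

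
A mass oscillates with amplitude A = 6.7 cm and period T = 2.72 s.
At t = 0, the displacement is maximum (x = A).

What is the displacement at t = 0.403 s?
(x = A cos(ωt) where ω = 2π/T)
ω = 2π/T = 2π/2.72 = 2.31 rad/s
x = A cos(ωt) = 6.7×cos(2.31×0.403) = 4.001 cm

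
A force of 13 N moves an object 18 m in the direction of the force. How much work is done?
W = Fd = 13×18 = 234.0 J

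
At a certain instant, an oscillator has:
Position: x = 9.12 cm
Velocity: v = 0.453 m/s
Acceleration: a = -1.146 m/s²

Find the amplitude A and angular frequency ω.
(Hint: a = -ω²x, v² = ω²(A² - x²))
a = −ω²x → ω = √(|a|/x) = √(1.146/0.0912) = 3.545 rad/s
v² = ω²(A² − x²) → A = √(x² + v²/ω²) = √(0.0912² + 0.453²/3.545²) = 0.157 m = 15.7 cm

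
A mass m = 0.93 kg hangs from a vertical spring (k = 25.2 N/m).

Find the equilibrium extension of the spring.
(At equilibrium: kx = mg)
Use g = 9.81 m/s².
x_eq = mg/k = 0.93×9.81/25.2 = 0.362 m = 36.2 cm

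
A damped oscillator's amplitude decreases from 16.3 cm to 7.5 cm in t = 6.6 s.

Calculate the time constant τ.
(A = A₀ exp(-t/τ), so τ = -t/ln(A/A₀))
A/A₀ = 7.5/16.3 = 0.4601; ln(A/A₀) = -0.7763
τ = −t/ln(A/A₀) = −6.6/-0.7763 = 8.502 s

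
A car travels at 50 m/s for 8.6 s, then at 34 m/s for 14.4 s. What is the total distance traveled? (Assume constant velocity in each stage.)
d₁ = v₁t₁ = 50 × 8.6 = 430 m
d₂ = v₂t₂ = 34 × 14.4 = 489.6 m
d_total = 430 + 489.6 = 919.6 m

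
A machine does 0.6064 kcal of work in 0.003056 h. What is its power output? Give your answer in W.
P = W/t = 2537 J / 11 s = 230.6 W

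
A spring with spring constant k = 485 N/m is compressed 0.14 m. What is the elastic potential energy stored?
PE = ½kx² = ½×485×0.14² = 4.753 J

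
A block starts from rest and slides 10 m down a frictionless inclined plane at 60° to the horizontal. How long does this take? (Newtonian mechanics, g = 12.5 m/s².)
a = g sin(θ) = 12.5 × sin(60°) = 10.83 m/s²
t = √(2d/a) = √(2 × 10 / 10.83) = 1.36 s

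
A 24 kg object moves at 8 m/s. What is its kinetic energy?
KE = ½mv² = ½×24×8² = 768.0 J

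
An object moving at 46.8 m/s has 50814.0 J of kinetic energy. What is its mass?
KE = ½mv² → m = 2KE/v² = 2×50814.0/46.8² = 46.4 kg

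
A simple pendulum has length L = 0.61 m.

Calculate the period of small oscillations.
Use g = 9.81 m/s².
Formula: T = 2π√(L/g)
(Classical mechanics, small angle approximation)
T = 2π√(L/g) = 2π√(0.61/9.81) = 1.567 s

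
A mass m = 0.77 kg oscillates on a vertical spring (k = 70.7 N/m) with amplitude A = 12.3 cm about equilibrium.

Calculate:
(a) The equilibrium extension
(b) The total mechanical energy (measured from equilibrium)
x_eq = mg/k = 0.77×9.81/70.7 = 0.1068 m = 10.68 cm
E = ½kA² = ½×70.7×(0.123)² = 0.5348 J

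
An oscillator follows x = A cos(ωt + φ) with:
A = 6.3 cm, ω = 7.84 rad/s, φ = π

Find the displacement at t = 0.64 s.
x = A cos(ωt + φ) = 6.3×cos(7.84×0.64 + π) = -1.893 cm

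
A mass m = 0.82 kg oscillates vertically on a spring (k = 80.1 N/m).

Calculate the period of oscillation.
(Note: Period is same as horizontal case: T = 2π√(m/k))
T = 2π√(m/k) = 2π√(0.82/80.1) = 0.6357 s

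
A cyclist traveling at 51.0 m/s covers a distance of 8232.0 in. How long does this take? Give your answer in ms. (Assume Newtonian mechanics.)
t = d/v (with unit conversion) = 4100.0 ms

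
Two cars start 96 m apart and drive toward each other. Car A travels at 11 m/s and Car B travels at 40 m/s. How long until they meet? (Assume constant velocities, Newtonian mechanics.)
Combined speed: v_combined = 11 + 40 = 51 m/s
Time to meet: t = d/51 = 96/51 = 1.88 s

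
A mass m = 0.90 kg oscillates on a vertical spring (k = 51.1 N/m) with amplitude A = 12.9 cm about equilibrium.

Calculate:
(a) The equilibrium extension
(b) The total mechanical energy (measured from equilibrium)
x_eq = mg/k = 0.9×9.81/51.1 = 0.1728 m = 17.28 cm
E = ½kA² = ½×51.1×(0.129)² = 0.4252 J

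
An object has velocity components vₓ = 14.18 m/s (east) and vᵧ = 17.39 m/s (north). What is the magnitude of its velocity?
|v| = √(vₓ² + vᵧ²) = √(14.18² + 17.39²) = √(503.485) = 22.44 m/s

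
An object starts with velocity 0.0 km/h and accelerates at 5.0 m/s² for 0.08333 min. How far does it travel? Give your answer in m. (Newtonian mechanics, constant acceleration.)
d = v₀t + ½at² (with unit conversion) = 62.5 m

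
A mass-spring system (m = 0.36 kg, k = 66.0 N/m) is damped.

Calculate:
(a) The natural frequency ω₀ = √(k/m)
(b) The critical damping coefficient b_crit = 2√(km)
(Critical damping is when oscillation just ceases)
ω₀ = √(k/m) = √(66.0/0.36) = 13.54 rad/s
b_crit = 2√(km) = 2√(66.0×0.36) = 9.749 kg/s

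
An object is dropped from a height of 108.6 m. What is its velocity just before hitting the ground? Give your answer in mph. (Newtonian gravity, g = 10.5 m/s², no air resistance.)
v = √(2gh) (with unit conversion) = 106.8 mph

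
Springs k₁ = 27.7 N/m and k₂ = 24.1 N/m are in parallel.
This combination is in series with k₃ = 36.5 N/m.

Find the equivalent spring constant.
k₁₂ = k₁ + k₂ = 51.8 N/m (parallel)
1/k_eq = 1/k₁₂ + 1/k₃ → k_eq = 21.41 N/m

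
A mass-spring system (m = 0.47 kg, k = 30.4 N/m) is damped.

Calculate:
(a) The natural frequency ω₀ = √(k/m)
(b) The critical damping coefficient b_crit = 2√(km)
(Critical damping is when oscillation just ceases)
ω₀ = √(k/m) = √(30.4/0.47) = 8.042 rad/s
b_crit = 2√(km) = 2√(30.4×0.47) = 7.56 kg/s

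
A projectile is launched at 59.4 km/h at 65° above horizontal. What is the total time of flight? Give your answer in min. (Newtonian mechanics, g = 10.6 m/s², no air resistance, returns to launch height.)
T = 2v₀sin(θ)/g (with unit conversion) = 0.04703 min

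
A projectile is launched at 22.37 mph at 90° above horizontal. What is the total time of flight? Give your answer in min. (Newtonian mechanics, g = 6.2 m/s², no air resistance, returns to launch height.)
T = 2v₀sin(θ)/g (with unit conversion) = 0.05376 min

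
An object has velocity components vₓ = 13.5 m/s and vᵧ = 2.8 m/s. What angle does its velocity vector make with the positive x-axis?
θ = arctan(vᵧ/vₓ) = arctan(2.8/13.5) = 11.72°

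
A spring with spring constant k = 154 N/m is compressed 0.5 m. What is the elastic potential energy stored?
PE = ½kx² = ½×154×0.5² = 19.25 J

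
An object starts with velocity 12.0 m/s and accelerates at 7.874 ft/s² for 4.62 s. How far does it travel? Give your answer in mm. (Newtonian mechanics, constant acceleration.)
d = v₀t + ½at² (with unit conversion) = 81050.0 mm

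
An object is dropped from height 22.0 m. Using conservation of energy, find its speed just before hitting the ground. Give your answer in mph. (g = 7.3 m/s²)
mgh = ½mv² → v = √(2gh) = √(2×7.3×22) = 17.92 m/s = 40.09 mph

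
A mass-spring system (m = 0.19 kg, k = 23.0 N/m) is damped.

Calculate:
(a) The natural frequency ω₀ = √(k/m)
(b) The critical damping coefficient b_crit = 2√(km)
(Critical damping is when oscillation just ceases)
ω₀ = √(k/m) = √(23.0/0.19) = 11 rad/s
b_crit = 2√(km) = 2√(23.0×0.19) = 4.181 kg/s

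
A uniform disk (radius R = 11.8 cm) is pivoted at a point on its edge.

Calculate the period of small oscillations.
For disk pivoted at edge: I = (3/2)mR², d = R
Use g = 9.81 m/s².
I/m = (3/2)R² = 0.02089 m²; d = R = 0.118 m
T = 2π√((3/2)R²/(gR)) = 2π√(3R/(2g)) = 0.844 s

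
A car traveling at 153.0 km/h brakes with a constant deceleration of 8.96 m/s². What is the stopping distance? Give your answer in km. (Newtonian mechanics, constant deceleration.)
d = v₀² / (2a) (with unit conversion) = 0.1008 km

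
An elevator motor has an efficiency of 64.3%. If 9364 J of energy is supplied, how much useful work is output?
W_out = η × W_in = 0.643 × 9364 = 6021.1 J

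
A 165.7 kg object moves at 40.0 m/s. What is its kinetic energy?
KE = ½mv² = ½×165.7×40.0² = 132560.0 J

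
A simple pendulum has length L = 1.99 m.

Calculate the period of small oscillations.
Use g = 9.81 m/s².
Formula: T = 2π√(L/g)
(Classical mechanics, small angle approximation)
T = 2π√(L/g) = 2π√(1.99/9.81) = 2.83 s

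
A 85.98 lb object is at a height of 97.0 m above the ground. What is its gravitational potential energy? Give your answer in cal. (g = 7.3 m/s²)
PE = mgh = 39 kg × 7.3 m/s² × 97 m = 2.762e+04 J = 6600.0 cal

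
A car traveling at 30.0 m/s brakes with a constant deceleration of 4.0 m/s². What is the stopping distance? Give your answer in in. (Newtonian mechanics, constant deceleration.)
d = v₀² / (2a) (with unit conversion) = 4429.0 in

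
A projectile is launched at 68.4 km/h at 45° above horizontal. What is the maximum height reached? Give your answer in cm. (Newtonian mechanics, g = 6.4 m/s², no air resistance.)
H = v₀²sin²(θ)/(2g) (with unit conversion) = 1410.0 cm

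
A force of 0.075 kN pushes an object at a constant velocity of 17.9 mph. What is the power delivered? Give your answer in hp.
P = Fv = 75 N × 8.002 m/s = 600.2 W = 0.8048 hp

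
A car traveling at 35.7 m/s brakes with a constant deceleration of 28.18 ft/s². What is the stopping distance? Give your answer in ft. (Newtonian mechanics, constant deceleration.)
d = v₀² / (2a) (with unit conversion) = 243.4 ft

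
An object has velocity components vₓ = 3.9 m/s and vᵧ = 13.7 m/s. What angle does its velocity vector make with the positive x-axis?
θ = arctan(vᵧ/vₓ) = arctan(13.7/3.9) = 74.11°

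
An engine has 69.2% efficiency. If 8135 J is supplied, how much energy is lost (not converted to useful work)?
W_out = η × W_in = 0.692×8135 = 5629.4 J
W_lost = W_in − W_out = 8135 − 5629.4 = 2505.6 J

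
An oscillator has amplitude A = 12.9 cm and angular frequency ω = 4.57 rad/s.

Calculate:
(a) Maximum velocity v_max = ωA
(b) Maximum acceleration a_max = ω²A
v_max = ωA = 4.57×0.129 = 0.5895 m/s
a_max = ω²A = 4.57²×0.129 = 2.694 m/s²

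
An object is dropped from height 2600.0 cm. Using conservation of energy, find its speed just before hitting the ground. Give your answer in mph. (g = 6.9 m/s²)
mgh = ½mv² → v = √(2gh) = √(2×6.9×26) = 18.94 m/s = 42.37 mph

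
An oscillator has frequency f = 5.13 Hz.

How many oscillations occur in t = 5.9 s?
n = f×t = 5.13×5.9 = 30.27 oscillations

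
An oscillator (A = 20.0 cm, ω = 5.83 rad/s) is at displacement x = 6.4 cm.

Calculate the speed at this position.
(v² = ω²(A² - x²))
v = ω√(A² − x²) = 5.83×√(0.2² − 0.064²) = 1.105 m/s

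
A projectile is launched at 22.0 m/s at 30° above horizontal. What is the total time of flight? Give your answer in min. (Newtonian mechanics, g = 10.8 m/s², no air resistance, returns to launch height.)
T = 2v₀sin(θ)/g (with unit conversion) = 0.03395 min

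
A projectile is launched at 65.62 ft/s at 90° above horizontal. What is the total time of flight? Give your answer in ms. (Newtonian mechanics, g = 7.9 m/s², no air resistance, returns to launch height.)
T = 2v₀sin(θ)/g (with unit conversion) = 5064.0 ms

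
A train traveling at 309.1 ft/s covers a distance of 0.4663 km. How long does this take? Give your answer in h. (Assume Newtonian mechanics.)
t = d/v (with unit conversion) = 0.001375 h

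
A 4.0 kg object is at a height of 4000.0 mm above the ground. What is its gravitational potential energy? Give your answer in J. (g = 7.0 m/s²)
PE = mgh = 4 kg × 7.0 m/s² × 4 m = 112 J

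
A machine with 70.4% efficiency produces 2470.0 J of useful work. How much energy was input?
W_in = W_out/η = 2470.0/0.704 = 3508.5 J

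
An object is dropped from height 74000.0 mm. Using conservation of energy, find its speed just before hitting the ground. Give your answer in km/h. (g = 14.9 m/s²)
mgh = ½mv² → v = √(2gh) = √(2×14.9×74) = 46.96 m/s = 169.1 km/h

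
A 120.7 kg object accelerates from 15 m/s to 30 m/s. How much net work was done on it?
W_net = ΔKE = ½m(v₂² − v₁²) = ½×120.7×(30² − 15²) = 40736.25 J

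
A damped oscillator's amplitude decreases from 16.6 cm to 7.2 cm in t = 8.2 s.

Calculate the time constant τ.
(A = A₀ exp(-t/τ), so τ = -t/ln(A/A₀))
A/A₀ = 7.2/16.6 = 0.4337; ln(A/A₀) = -0.8353
τ = −t/ln(A/A₀) = −8.2/-0.8353 = 9.817 s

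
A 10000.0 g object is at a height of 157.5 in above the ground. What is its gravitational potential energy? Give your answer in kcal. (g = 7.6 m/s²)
PE = mgh = 10 kg × 7.6 m/s² × 4 m = 304 J = 0.07267 kcal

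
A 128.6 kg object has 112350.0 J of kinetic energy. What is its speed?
KE = ½mv² → v = √(2KE/m) = √(2×112350.0/128.6) = 41.8 m/s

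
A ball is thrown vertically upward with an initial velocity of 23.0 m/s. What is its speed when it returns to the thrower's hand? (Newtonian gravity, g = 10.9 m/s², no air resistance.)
By conservation of energy, the ball returns at the same speed = 23.0 m/s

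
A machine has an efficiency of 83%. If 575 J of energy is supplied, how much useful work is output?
W_out = η × W_in = 0.83 × 575 = 477.25 J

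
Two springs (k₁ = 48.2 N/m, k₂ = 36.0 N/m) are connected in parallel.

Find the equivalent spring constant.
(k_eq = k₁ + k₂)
k_eq = k₁ + k₂ = 48.2 + 36.0 = 84.2 N/m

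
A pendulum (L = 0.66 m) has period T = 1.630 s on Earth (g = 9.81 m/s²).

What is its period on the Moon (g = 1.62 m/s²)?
T = 2π√(L/g), so T_moon/T_earth = √(g_earth/g_moon)
T_moon = 2π√(0.66/1.62) = 4.01 s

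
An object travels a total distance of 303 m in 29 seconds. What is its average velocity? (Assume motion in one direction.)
v_avg = Δd / Δt = 303 / 29 = 10.45 m/s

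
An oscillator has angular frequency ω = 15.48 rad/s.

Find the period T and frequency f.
T = 2π/ω = 2π/15.48 = 0.4059 s; f = ω/2π = 2.464 Hz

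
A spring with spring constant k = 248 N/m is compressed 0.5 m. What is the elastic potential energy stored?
PE = ½kx² = ½×248×0.5² = 31.0 J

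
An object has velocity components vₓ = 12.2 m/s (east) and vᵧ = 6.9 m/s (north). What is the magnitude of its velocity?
|v| = √(vₓ² + vᵧ²) = √(12.2² + 6.9²) = √(196.45) = 14.02 m/s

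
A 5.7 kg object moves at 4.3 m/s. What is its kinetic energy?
KE = ½mv² = ½×5.7×4.3² = 52.6965 J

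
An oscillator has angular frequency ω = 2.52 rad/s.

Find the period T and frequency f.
T = 2π/ω = 2π/2.52 = 2.493 s; f = ω/2π = 0.4011 Hz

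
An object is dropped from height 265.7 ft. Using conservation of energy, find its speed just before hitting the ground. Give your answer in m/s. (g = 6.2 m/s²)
mgh = ½mv² → v = √(2gh) = √(2×6.2×80.99) = 31.69 m/s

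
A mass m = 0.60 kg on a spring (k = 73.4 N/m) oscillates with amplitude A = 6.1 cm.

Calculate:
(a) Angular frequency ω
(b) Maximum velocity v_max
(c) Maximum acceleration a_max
ω = √(k/m) = √(73.4/0.6) = 11.06 rad/s
v_max = ωA = 11.06×0.061 = 0.6747 m/s
a_max = ω²A = 11.06²×0.061 = 7.462 m/s²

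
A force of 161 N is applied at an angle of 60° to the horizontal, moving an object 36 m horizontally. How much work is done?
W = Fd cosθ = 161×36×cos(60°) = 2898.0 J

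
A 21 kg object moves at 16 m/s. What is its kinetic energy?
KE = ½mv² = ½×21×16² = 2688.0 J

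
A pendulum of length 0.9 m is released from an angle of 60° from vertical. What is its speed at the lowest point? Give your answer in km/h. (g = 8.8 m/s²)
h = L(1 − cosθ) = 0.9×(1 − cos60°) = 0.45 m
v = √(2gh) = √(2×8.8×0.45) = 2.814 m/s = 10.13 km/h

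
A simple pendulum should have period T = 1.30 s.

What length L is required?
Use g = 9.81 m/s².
T = 2π√(L/g) → L = g(T/2π)² = 9.81×(1.3/2π)² = 0.4199 m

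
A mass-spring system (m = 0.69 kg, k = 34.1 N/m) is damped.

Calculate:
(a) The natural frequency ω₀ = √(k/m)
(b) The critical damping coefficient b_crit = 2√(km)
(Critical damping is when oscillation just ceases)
ω₀ = √(k/m) = √(34.1/0.69) = 7.03 rad/s
b_crit = 2√(km) = 2√(34.1×0.69) = 9.701 kg/s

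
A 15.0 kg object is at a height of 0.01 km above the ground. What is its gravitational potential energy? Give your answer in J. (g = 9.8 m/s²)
PE = mgh = 15 kg × 9.8 m/s² × 10 m = 1470 J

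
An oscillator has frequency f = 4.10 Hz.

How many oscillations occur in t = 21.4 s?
n = f×t = 4.1×21.4 = 87.74 oscillations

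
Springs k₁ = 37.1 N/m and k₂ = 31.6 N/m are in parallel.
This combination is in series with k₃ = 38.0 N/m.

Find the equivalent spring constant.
k₁₂ = k₁ + k₂ = 68.7 N/m (parallel)
1/k_eq = 1/k₁₂ + 1/k₃ → k_eq = 24.47 N/m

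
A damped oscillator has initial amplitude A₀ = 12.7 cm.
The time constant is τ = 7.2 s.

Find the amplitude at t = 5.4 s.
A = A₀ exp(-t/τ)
A = A₀ exp(−t/τ) = 12.7×exp(−5.4/7.2) = 5.999 cm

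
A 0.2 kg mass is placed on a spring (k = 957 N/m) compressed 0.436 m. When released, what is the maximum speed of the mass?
½kx² = ½mv² → v = x√(k/m) = 0.436×√(957/0.2) = 30.16 m/s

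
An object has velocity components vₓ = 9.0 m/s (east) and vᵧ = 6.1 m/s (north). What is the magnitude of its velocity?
|v| = √(vₓ² + vᵧ²) = √(9.0² + 6.1²) = √(118.21) = 10.87 m/s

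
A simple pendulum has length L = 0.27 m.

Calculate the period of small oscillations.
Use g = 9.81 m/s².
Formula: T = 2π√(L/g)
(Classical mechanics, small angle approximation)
T = 2π√(L/g) = 2π√(0.27/9.81) = 1.042 s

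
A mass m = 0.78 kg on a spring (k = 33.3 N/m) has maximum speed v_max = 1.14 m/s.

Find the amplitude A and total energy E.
½mv²_max = ½kA² → A = v_max√(m/k) = 1.14×√(0.78/33.3) = 0.1745 m = 17.45 cm
E = ½mv²_max = ½×0.78×1.14² = 0.5068 J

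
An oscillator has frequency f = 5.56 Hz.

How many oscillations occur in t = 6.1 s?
n = f×t = 5.56×6.1 = 33.92 oscillations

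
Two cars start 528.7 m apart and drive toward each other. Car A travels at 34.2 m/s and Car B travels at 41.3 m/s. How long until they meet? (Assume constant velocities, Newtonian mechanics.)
Combined speed: v_combined = 34.2 + 41.3 = 75.5 m/s
Time to meet: t = d/75.5 = 528.7/75.5 = 7.0 s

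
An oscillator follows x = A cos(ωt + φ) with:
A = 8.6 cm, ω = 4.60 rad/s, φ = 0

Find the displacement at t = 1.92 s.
x = A cos(ωt + φ) = 8.6×cos(4.6×1.92 + 0) = -7.133 cm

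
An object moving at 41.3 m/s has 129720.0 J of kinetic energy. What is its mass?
KE = ½mv² → m = 2KE/v² = 2×129720.0/41.3² = 152.1 kg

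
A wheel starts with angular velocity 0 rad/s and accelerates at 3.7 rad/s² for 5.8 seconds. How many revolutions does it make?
θ = ω₀t + ½αt² = 0×5.8 + ½×3.7×5.8² = 62.23 rad
Revolutions = θ/(2π) = 62.23/(2π) = 9.9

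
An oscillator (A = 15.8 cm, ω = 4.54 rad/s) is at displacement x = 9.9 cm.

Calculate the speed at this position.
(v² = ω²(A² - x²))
v = ω√(A² − x²) = 4.54×√(0.158² − 0.099²) = 0.559 m/s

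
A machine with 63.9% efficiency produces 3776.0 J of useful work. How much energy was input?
W_in = W_out/η = 3776.0/0.639 = 5909.2 J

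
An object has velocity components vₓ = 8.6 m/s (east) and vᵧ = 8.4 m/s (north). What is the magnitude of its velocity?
|v| = √(vₓ² + vᵧ²) = √(8.6² + 8.4²) = √(144.52) = 12.02 m/s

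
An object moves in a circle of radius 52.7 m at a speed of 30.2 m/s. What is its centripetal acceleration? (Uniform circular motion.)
a_c = v²/r = 30.2²/52.7 = 912.04/52.7 = 17.31 m/s²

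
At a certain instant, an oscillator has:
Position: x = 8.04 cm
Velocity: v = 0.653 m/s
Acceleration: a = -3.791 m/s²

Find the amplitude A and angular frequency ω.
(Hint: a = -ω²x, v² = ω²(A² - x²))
a = −ω²x → ω = √(|a|/x) = √(3.791/0.0804) = 6.867 rad/s
v² = ω²(A² − x²) → A = √(x² + v²/ω²) = √(0.0804² + 0.653²/6.867²) = 0.1245 m = 12.45 cm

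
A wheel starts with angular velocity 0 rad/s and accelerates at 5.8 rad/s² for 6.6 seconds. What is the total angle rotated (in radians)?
θ = ω₀t + ½αt² = 0×6.6 + ½×5.8×6.6² = 126.32 rad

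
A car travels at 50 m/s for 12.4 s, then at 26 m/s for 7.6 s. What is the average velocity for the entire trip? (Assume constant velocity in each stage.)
d₁ = v₁t₁ = 50 × 12.4 = 620 m
d₂ = v₂t₂ = 26 × 7.6 = 197.6 m
d_total = 817.6 m, t_total = 20 s
v_avg = d_total/t_total = 817.6/20 = 40.88 m/s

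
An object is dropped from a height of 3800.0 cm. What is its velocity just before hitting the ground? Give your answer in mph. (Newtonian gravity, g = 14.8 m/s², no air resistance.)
v = √(2gh) (with unit conversion) = 75.02 mph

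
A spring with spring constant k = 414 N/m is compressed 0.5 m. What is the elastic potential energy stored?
PE = ½kx² = ½×414×0.5² = 51.75 J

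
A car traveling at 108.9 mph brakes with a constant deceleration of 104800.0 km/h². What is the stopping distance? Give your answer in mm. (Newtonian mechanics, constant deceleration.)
d = v₀² / (2a) (with unit conversion) = 146500.0 mm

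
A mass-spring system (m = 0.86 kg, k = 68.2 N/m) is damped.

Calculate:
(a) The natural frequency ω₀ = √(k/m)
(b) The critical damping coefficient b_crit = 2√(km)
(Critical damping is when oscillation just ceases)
ω₀ = √(k/m) = √(68.2/0.86) = 8.905 rad/s
b_crit = 2√(km) = 2√(68.2×0.86) = 15.32 kg/s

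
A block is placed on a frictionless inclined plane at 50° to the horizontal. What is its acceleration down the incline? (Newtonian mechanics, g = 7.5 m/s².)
a = g sin(θ) = 7.5 × sin(50°) = 7.5 × 0.766 = 5.75 m/s²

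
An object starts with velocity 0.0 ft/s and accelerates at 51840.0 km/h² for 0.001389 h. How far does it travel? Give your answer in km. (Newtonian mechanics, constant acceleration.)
d = v₀t + ½at² (with unit conversion) = 0.05001 km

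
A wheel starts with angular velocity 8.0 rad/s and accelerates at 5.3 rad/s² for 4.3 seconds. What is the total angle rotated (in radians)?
θ = ω₀t + ½αt² = 8.0×4.3 + ½×5.3×4.3² = 83.4 rad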